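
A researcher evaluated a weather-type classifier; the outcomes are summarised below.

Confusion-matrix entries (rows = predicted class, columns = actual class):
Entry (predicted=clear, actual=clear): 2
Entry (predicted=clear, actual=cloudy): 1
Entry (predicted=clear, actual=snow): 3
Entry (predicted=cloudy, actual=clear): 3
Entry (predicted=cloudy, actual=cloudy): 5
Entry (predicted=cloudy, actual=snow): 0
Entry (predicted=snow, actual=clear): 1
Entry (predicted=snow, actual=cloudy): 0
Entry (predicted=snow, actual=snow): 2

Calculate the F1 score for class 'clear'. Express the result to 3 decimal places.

0.333

Treat 'clear' as positive and all other classes as negative.
F1 score = 2·TP/(2·TP+FP+FN).
clear: TP=2, FP=1+3=4, FN=3+1=4 → 4/12 = 0.3333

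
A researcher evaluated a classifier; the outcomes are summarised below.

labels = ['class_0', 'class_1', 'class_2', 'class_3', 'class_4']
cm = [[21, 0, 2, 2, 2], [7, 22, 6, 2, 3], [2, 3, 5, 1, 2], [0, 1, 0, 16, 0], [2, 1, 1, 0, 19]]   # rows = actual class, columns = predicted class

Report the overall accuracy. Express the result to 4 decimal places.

0.6917

Accuracy = trace / total = (21+22+5+16+19=83) / 120 = 83/120 = 0.6917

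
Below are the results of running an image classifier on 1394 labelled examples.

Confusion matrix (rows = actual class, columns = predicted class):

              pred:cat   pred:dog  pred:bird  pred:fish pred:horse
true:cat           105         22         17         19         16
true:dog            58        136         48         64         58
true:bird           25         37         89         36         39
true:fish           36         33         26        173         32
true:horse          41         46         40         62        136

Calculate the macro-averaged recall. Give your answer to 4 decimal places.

0.4698

Per-class recall (TP/(TP+FN)):
  cat: TP=105, FN=22+17+19+16=74 → 105/179 = 0.58659
  dog: TP=136, FN=58+48+64+58=228 → 136/364 = 0.37363
  bird: TP=89, FN=25+37+36+39=137 → 89/226 = 0.39381
  fish: TP=173, FN=36+33+26+32=127 → 173/300 = 0.57667
  horse: TP=136, FN=41+46+40+62=189 → 136/325 = 0.41846
Macro-recall = mean = (0.58659 + 0.37363 + 0.39381 + 0.57667 + 0.41846) / 5 = 0.4698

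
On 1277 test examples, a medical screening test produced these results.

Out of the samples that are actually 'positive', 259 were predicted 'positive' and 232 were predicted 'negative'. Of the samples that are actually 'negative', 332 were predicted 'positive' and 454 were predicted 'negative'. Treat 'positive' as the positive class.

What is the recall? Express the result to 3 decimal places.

0.527

Recall = TP/(TP+FN) = 259/(259+232) = 259/491 = 0.527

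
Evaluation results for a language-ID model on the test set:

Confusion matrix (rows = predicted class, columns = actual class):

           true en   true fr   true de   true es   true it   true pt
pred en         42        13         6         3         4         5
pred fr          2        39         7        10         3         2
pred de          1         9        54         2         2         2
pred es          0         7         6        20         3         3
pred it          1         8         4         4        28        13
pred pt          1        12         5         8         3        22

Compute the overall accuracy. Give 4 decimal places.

Accuracy = trace / total = (42+39+54+20+28+22=205) / 354 = 205/354 = 0.5791

0.5791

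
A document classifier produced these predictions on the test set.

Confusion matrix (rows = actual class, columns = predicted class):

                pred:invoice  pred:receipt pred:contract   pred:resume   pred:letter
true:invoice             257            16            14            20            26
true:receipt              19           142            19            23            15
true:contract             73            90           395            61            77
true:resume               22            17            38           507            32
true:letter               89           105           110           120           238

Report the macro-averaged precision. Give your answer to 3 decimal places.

Per-class precision (TP/(TP+FP)):
  invoice: TP=257, FP=19+73+22+89=203 → 257/460 = 0.5587
  receipt: TP=142, FP=16+90+17+105=228 → 142/370 = 0.3838
  contract: TP=395, FP=14+19+38+110=181 → 395/576 = 0.6858
  resume: TP=507, FP=20+23+61+120=224 → 507/731 = 0.6936
  letter: TP=238, FP=26+15+77+32=150 → 238/388 = 0.6134
Macro-precision = mean = (0.5587 + 0.3838 + 0.6858 + 0.6936 + 0.6134) / 5 = 0.587

0.587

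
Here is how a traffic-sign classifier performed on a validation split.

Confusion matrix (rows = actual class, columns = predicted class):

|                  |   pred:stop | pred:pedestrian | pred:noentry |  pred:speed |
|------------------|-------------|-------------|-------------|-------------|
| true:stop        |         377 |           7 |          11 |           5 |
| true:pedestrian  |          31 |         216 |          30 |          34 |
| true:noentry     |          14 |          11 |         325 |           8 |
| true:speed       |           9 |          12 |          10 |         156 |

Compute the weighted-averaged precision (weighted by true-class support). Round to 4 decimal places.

Per-class precision (TP/(TP+FP)):
  stop: TP=377, FP=31+14+9=54 → 377/431 = 0.87471
  pedestrian: TP=216, FP=7+11+12=30 → 216/246 = 0.87805
  noentry: TP=325, FP=11+30+10=51 → 325/376 = 0.86436
  speed: TP=156, FP=5+34+8=47 → 156/203 = 0.76847
Weighted-precision = Σ (supportᵢ/N)·precisionᵢ with N=1256: (400/1256)·0.87471 + (311/1256)·0.87805 + (358/1256)·0.86436 + (187/1256)·0.76847 = 0.8568

0.8568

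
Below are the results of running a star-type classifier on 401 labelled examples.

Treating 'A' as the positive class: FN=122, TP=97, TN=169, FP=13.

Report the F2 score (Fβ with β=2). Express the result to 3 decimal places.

Fβ = (1+β²)·TP / ((1+β²)·TP + β²·FN + FP), with β²=4
= 5·97 / (5·97 + 4·122 + 13) = 0.492

0.492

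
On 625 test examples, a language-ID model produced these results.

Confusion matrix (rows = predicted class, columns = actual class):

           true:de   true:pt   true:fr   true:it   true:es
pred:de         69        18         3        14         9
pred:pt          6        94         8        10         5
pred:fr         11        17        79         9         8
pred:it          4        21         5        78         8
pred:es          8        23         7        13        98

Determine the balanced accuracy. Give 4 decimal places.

Balanced accuracy = mean of per-class recall.
  de: recall = 69/98 = 0.70408
  pt: recall = 94/173 = 0.54335
  fr: recall = 79/102 = 0.77451
  it: recall = 78/124 = 0.62903
  es: recall = 98/128 = 0.76563
Mean = (0.70408 + 0.54335 + 0.77451 + 0.62903 + 0.76563) / 5 = 0.6833

0.6833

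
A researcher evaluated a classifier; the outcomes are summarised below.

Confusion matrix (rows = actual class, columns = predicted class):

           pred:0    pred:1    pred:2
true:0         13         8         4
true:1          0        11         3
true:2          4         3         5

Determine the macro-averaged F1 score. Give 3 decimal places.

Per-class F1 score (2·TP/(2·TP+FP+FN)):
  0: TP=13, FP=0+4=4, FN=8+4=12 → 26/42 = 0.6190
  1: TP=11, FP=8+3=11, FN=0+3=3 → 22/36 = 0.6111
  2: TP=5, FP=4+3=7, FN=4+3=7 → 10/24 = 0.4167
Macro-F1 score = mean = (0.6190 + 0.6111 + 0.4167) / 3 = 0.549

0.549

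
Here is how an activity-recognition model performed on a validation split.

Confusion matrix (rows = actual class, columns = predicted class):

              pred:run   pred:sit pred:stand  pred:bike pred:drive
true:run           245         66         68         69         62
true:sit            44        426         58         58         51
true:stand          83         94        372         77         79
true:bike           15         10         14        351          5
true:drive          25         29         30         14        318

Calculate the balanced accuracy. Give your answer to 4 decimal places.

0.6660

Balanced accuracy = mean of per-class recall.
  run: recall = 245/510 = 0.48039
  sit: recall = 426/637 = 0.66876
  stand: recall = 372/705 = 0.52766
  bike: recall = 351/395 = 0.88861
  drive: recall = 318/416 = 0.76442
Mean = (0.48039 + 0.66876 + 0.52766 + 0.88861 + 0.76442) / 5 = 0.6660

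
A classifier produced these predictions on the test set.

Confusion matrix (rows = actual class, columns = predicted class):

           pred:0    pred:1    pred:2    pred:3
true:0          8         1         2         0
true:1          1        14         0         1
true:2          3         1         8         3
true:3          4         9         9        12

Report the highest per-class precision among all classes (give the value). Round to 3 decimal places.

Per-class precision (TP/(TP+FP)):
  0: TP=8, FP=1+3+4=8 → 8/16 = 0.5000
  1: TP=14, FP=1+1+9=11 → 14/25 = 0.5600
  2: TP=8, FP=2+0+9=11 → 8/19 = 0.4211
  3: TP=12, FP=0+1+3=4 → 12/16 = 0.7500
Highest is class '3' with precision = 0.750.

0.750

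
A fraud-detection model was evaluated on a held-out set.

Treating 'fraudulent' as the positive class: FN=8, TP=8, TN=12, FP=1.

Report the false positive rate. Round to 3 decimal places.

0.077

FPR = FP/(FP+TN) = 1/(1+12) = 0.077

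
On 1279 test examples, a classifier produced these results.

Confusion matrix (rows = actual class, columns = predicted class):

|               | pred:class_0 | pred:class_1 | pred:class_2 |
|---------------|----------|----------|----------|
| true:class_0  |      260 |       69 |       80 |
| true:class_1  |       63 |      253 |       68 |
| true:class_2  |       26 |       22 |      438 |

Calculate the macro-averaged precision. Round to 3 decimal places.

Per-class precision (TP/(TP+FP)):
  class_0: TP=260, FP=63+26=89 → 260/349 = 0.7450
  class_1: TP=253, FP=69+22=91 → 253/344 = 0.7355
  class_2: TP=438, FP=80+68=148 → 438/586 = 0.7474
Macro-precision = mean = (0.7450 + 0.7355 + 0.7474) / 3 = 0.743

0.743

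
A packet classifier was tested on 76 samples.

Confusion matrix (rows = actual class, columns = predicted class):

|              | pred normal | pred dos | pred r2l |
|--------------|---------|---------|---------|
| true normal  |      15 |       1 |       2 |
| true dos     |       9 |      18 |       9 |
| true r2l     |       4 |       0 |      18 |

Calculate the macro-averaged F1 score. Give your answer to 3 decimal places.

0.671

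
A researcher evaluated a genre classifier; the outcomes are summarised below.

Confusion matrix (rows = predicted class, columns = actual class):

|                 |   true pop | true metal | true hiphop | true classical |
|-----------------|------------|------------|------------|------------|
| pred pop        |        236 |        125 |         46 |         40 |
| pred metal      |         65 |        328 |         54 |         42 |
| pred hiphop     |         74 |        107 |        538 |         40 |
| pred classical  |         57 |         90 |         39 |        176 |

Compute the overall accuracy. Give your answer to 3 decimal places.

Accuracy = trace / total = (236+328+538+176=1278) / 2057 = 1278/2057 = 0.621

0.621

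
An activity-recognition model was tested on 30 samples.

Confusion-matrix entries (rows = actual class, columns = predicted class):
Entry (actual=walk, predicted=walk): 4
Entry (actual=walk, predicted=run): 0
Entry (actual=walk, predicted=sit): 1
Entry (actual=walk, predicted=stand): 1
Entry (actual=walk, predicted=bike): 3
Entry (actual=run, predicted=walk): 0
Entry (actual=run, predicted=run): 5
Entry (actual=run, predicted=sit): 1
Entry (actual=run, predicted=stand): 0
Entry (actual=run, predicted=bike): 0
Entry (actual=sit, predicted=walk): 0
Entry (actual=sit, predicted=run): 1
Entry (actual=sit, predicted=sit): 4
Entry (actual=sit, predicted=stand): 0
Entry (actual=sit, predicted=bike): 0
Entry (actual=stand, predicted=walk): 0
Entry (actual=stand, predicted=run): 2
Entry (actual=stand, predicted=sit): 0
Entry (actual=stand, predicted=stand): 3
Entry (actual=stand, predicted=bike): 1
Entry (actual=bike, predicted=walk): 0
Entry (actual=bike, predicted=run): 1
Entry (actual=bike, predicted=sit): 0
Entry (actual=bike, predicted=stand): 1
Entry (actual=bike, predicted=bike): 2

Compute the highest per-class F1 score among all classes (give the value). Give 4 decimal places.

0.7273

Per-class F1 score (2·TP/(2·TP+FP+FN)):
  walk: TP=4, FP=0+0+0+0=0, FN=0+1+1+3=5 → 8/13 = 0.61538
  run: TP=5, FP=0+1+2+1=4, FN=0+1+0+0=1 → 10/15 = 0.66667
  sit: TP=4, FP=1+1+0+0=2, FN=0+1+0+0=1 → 8/11 = 0.72727
  stand: TP=3, FP=1+0+0+1=2, FN=0+2+0+1=3 → 6/11 = 0.54545
  bike: TP=2, FP=3+0+0+1=4, FN=0+1+0+1=2 → 4/10 = 0.40000
Highest is class 'sit' with F1 score = 0.7273.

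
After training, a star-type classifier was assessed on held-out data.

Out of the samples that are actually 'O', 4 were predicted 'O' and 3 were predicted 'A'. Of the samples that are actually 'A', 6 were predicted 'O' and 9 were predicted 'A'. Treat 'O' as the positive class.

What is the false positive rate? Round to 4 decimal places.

0.4000

FPR = FP/(FP+TN) = 6/(6+9) = 0.4000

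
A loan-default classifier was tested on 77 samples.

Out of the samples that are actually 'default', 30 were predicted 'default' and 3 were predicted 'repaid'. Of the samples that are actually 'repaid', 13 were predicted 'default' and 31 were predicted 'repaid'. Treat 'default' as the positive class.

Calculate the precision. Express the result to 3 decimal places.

0.698

Precision = TP/(TP+FP) = 30/(30+13) = 30/43 = 0.698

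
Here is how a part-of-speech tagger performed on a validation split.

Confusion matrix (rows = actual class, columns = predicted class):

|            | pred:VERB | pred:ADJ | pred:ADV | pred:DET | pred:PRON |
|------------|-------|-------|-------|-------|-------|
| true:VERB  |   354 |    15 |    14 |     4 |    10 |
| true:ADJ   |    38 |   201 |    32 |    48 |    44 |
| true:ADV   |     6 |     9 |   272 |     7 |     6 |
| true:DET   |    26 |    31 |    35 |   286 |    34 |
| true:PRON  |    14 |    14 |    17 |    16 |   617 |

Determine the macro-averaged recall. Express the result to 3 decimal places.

Per-class recall (TP/(TP+FN)):
  VERB: TP=354, FN=15+14+4+10=43 → 354/397 = 0.8917
  ADJ: TP=201, FN=38+32+48+44=162 → 201/363 = 0.5537
  ADV: TP=272, FN=6+9+7+6=28 → 272/300 = 0.9067
  DET: TP=286, FN=26+31+35+34=126 → 286/412 = 0.6942
  PRON: TP=617, FN=14+14+17+16=61 → 617/678 = 0.9100
Macro-recall = mean = (0.8917 + 0.5537 + 0.9067 + 0.6942 + 0.9100) / 5 = 0.791

0.791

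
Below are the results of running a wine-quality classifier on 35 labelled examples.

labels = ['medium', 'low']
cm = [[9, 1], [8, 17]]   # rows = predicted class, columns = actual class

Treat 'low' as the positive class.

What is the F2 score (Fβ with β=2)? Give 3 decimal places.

Fβ = (1+β²)·TP / ((1+β²)·TP + β²·FN + FP), with β²=4
= 5·17 / (5·17 + 4·1 + 8) = 0.876

0.876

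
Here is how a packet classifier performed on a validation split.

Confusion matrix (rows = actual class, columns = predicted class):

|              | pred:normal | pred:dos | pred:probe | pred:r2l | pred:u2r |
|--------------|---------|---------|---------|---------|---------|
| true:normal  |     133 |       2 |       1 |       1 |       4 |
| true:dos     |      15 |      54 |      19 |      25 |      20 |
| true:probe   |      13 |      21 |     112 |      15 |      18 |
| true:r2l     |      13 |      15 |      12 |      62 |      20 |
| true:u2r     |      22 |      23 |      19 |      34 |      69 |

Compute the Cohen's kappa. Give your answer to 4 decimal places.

Observed agreement pₒ = trace/N = 430/742 = 0.57951
Expected agreement pₑ = Σ (rowᵢ·colᵢ)/N² = (141·196 + 133·115 + 179·163 + 122·137 + 167·131)/742² = 0.20106
κ = (pₒ − pₑ)/(1 − pₑ) = (0.57951 − 0.20106)/(1 − 0.20106) = 0.4737

0.4737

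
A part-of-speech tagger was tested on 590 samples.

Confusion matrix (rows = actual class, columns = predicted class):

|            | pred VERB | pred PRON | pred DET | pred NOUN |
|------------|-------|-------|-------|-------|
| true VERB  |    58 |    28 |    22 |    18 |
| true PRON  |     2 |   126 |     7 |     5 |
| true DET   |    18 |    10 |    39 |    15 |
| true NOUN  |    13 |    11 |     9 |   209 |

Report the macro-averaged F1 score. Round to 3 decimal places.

Per-class F1 score (2·TP/(2·TP+FP+FN)):
  VERB: TP=58, FP=2+18+13=33, FN=28+22+18=68 → 116/217 = 0.5346
  PRON: TP=126, FP=28+10+11=49, FN=2+7+5=14 → 252/315 = 0.8000
  DET: TP=39, FP=22+7+9=38, FN=18+10+15=43 → 78/159 = 0.4906
  NOUN: TP=209, FP=18+5+15=38, FN=13+11+9=33 → 418/489 = 0.8548
Macro-F1 score = mean = (0.5346 + 0.8000 + 0.4906 + 0.8548) / 4 = 0.670

0.670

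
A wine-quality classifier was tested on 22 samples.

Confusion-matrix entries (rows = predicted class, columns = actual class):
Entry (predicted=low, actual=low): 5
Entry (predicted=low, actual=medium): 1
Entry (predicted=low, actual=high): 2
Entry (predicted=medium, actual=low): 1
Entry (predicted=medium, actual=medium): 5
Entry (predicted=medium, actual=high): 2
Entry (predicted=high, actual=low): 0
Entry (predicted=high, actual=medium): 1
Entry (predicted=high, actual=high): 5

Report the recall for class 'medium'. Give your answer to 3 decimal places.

0.714

Take TP from the diagonal, FP from the rest of the 'medium' prediction marginal, FN from the rest of the 'medium' actual marginal.
recall = TP/(TP+FN).
medium: TP=5, FN=1+1=2 → 5/7 = 0.7143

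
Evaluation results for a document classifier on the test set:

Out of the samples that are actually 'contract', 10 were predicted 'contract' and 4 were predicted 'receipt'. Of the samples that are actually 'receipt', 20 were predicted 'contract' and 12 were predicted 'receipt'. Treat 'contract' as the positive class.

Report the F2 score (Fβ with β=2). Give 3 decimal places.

0.581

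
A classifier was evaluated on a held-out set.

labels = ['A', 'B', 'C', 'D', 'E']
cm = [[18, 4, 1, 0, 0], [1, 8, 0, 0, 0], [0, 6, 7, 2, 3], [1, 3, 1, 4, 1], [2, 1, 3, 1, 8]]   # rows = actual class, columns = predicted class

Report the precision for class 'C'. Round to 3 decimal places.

Treat 'C' as positive and all other classes as negative.
precision = TP/(TP+FP).
C: TP=7, FP=1+0+1+3=5 → 7/12 = 0.5833

0.583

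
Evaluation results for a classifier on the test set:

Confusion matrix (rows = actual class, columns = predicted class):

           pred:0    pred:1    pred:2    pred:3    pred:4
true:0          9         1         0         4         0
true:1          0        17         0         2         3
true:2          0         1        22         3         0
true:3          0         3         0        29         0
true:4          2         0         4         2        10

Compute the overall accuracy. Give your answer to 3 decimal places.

0.777

Accuracy = trace / total = (9+17+22+29+10=87) / 112 = 87/112 = 0.777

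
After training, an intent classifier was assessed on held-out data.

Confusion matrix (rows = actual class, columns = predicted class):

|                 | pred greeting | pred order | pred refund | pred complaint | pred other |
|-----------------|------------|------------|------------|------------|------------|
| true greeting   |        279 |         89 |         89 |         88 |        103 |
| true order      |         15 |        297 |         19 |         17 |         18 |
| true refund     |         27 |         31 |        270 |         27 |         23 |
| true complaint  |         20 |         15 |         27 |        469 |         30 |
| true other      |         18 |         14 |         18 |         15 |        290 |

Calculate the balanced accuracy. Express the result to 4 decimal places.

0.7218

Balanced accuracy = mean of per-class recall.
  greeting: recall = 279/648 = 0.43056
  order: recall = 297/366 = 0.81148
  refund: recall = 270/378 = 0.71429
  complaint: recall = 469/561 = 0.83601
  other: recall = 290/355 = 0.81690
Mean = (0.43056 + 0.81148 + 0.71429 + 0.83601 + 0.81690) / 5 = 0.7218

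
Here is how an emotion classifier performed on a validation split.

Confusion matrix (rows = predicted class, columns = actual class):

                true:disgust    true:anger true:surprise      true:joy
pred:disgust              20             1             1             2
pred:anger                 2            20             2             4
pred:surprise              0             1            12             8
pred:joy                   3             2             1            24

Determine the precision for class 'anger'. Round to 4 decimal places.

One-vs-rest for 'anger': TP = diagonal; FP = other classes predicted 'anger'; FN = 'anger' predicted as other.
precision = TP/(TP+FP).
anger: TP=20, FP=2+2+4=8 → 20/28 = 0.71429

0.7143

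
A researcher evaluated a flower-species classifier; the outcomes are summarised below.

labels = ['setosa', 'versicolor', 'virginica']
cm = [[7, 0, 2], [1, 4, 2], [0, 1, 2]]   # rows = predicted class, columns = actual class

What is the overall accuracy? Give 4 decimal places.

Accuracy = trace / total = (7+4+2=13) / 19 = 13/19 = 0.6842

0.6842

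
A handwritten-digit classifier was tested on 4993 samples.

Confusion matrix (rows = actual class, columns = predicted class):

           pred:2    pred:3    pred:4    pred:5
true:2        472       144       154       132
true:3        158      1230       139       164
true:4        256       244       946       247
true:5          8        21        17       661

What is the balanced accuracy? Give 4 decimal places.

Balanced accuracy = mean of per-class recall.
  2: recall = 472/902 = 0.52328
  3: recall = 1230/1691 = 0.72738
  4: recall = 946/1693 = 0.55877
  5: recall = 661/707 = 0.93494
Mean = (0.52328 + 0.72738 + 0.55877 + 0.93494) / 4 = 0.6861

0.6861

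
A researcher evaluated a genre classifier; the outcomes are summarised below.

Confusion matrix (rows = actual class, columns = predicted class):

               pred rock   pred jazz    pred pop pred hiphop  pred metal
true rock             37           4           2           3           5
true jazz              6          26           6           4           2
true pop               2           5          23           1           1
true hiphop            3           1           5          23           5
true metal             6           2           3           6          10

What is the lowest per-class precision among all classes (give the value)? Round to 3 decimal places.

Per-class precision (TP/(TP+FP)):
  rock: TP=37, FP=6+2+3+6=17 → 37/54 = 0.6852
  jazz: TP=26, FP=4+5+1+2=12 → 26/38 = 0.6842
  pop: TP=23, FP=2+6+5+3=16 → 23/39 = 0.5897
  hiphop: TP=23, FP=3+4+1+6=14 → 23/37 = 0.6216
  metal: TP=10, FP=5+2+1+5=13 → 10/23 = 0.4348
Lowest is class 'metal' with precision = 0.435.

0.435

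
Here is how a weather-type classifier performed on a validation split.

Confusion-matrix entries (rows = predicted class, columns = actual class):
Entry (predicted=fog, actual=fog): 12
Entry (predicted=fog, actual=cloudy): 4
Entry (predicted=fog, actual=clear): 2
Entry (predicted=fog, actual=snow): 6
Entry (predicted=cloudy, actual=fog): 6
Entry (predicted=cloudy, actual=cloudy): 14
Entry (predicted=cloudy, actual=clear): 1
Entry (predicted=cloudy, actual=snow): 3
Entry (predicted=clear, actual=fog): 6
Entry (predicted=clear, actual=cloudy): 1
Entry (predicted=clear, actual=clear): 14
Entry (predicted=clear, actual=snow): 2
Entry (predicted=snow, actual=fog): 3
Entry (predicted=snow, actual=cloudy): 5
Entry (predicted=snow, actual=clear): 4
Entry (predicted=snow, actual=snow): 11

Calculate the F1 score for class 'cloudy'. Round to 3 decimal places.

0.583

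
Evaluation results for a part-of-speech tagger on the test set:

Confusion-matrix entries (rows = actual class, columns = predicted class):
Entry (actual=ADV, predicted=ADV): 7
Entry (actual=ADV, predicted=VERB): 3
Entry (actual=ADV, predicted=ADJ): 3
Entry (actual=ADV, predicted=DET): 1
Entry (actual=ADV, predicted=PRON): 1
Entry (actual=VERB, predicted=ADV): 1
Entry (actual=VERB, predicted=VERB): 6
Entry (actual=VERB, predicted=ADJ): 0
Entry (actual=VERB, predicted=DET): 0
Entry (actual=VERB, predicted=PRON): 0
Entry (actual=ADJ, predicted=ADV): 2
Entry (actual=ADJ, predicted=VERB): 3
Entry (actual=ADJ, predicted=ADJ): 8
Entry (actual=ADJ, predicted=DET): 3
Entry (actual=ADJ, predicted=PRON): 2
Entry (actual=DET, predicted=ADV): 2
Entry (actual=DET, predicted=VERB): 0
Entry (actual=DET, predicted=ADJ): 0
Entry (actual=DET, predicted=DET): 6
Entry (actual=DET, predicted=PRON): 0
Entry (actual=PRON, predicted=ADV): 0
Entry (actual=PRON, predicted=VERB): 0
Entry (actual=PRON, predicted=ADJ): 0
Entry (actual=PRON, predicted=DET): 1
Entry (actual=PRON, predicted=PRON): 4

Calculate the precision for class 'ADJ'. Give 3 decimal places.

0.727

One-vs-rest for 'ADJ': TP = diagonal; FP = other classes predicted 'ADJ'; FN = 'ADJ' predicted as other.
precision = TP/(TP+FP).
ADJ: TP=8, FP=3+0+0+0=3 → 8/11 = 0.7273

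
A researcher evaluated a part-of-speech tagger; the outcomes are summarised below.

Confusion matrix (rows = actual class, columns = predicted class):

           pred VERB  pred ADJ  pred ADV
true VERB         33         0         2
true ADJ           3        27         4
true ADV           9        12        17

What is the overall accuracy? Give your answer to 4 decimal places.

Accuracy = trace / total = (33+27+17=77) / 107 = 77/107 = 0.7196

0.7196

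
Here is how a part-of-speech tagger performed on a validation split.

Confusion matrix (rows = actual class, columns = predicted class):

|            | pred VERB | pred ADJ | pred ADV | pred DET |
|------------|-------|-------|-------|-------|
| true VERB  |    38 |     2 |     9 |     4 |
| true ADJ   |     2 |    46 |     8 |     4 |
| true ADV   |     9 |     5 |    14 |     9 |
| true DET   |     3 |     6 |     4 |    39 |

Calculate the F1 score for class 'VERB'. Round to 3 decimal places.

F1 score = 2·TP/(2·TP+FP+FN).
VERB: TP=38, FP=2+9+3=14, FN=2+9+4=15 → 76/105 = 0.7238

0.724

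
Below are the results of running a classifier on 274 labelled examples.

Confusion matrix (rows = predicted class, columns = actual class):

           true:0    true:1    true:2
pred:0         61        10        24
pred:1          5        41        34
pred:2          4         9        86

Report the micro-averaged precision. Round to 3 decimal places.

0.686

Micro-averaging pools counts across classes: ΣTP=188, ΣFP=86, ΣFN=86.
Micro-precision = TP/(TP+FP) on pooled counts = 0.686 (equals overall accuracy in single-label multiclass).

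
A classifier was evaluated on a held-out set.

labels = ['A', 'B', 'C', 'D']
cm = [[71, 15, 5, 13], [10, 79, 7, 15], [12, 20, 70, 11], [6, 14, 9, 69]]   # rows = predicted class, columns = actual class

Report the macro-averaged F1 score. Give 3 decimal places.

Per-class F1 score (2·TP/(2·TP+FP+FN)):
  A: TP=71, FP=15+5+13=33, FN=10+12+6=28 → 142/203 = 0.6995
  B: TP=79, FP=10+7+15=32, FN=15+20+14=49 → 158/239 = 0.6611
  C: TP=70, FP=12+20+11=43, FN=5+7+9=21 → 140/204 = 0.6863
  D: TP=69, FP=6+14+9=29, FN=13+15+11=39 → 138/206 = 0.6699
Macro-F1 score = mean = (0.6995 + 0.6611 + 0.6863 + 0.6699) / 4 = 0.679

0.679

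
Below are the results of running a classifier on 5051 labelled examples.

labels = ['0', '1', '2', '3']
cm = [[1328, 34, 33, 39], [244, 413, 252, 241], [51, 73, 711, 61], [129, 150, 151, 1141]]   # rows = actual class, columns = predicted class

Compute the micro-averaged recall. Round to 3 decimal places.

Micro-averaging pools counts across classes: ΣTP=3593, ΣFP=1458, ΣFN=1458.
Micro-recall = TP/(TP+FN) on pooled counts = 0.711 (equals overall accuracy in single-label multiclass).

0.711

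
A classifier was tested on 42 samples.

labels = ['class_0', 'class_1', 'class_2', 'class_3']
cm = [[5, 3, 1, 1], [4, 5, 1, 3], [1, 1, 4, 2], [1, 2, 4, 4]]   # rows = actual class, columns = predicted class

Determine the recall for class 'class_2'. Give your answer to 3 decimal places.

0.500

One-vs-rest for 'class_2': TP = diagonal; FP = other classes predicted 'class_2'; FN = 'class_2' predicted as other.
recall = TP/(TP+FN).
class_2: TP=4, FN=1+1+2=4 → 4/8 = 0.5000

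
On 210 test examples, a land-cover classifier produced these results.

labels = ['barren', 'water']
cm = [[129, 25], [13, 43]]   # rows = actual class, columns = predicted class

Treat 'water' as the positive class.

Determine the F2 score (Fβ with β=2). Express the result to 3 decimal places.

0.736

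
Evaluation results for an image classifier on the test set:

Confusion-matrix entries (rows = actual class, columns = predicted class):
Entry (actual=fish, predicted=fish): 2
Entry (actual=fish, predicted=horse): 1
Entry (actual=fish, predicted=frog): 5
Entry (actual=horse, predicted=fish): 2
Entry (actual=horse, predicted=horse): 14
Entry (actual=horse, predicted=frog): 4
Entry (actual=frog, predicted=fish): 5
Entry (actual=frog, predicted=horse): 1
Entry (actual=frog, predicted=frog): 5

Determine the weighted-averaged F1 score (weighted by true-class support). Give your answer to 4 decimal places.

0.5599

Per-class F1 score (2·TP/(2·TP+FP+FN)):
  fish: TP=2, FP=2+5=7, FN=1+5=6 → 4/17 = 0.23529
  horse: TP=14, FP=1+1=2, FN=2+4=6 → 28/36 = 0.77778
  frog: TP=5, FP=5+4=9, FN=5+1=6 → 10/25 = 0.40000
Weighted-F1 score = Σ (supportᵢ/N)·F1 scoreᵢ with N=39: (8/39)·0.23529 + (20/39)·0.77778 + (11/39)·0.40000 = 0.5599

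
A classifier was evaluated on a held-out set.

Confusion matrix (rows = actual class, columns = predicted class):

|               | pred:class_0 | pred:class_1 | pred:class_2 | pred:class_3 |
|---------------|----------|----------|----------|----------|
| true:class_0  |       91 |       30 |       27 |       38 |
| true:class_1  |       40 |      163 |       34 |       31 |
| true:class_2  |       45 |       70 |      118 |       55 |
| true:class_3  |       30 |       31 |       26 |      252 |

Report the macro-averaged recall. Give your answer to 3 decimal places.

0.563

Per-class recall (TP/(TP+FN)):
  class_0: TP=91, FN=30+27+38=95 → 91/186 = 0.4892
  class_1: TP=163, FN=40+34+31=105 → 163/268 = 0.6082
  class_2: TP=118, FN=45+70+55=170 → 118/288 = 0.4097
  class_3: TP=252, FN=30+31+26=87 → 252/339 = 0.7434
Macro-recall = mean = (0.4892 + 0.6082 + 0.4097 + 0.7434) / 4 = 0.563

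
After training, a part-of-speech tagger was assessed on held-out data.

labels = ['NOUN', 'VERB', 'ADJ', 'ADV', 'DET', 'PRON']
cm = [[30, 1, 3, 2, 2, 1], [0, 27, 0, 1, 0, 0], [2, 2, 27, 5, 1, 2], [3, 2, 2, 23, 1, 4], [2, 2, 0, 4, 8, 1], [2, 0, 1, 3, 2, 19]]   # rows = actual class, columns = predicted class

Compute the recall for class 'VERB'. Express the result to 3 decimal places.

0.964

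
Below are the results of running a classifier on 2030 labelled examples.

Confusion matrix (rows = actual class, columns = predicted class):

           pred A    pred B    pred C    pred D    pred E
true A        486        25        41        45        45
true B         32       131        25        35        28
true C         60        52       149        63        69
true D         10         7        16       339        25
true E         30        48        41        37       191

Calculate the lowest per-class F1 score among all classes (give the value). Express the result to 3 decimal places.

0.448

Per-class F1 score (2·TP/(2·TP+FP+FN)):
  A: TP=486, FP=32+60+10+30=132, FN=25+41+45+45=156 → 972/1260 = 0.7714
  B: TP=131, FP=25+52+7+48=132, FN=32+25+35+28=120 → 262/514 = 0.5097
  C: TP=149, FP=41+25+16+41=123, FN=60+52+63+69=244 → 298/665 = 0.4481
  D: TP=339, FP=45+35+63+37=180, FN=10+7+16+25=58 → 678/916 = 0.7402
  E: TP=191, FP=45+28+69+25=167, FN=30+48+41+37=156 → 382/705 = 0.5418
Lowest is class 'C' with F1 score = 0.448.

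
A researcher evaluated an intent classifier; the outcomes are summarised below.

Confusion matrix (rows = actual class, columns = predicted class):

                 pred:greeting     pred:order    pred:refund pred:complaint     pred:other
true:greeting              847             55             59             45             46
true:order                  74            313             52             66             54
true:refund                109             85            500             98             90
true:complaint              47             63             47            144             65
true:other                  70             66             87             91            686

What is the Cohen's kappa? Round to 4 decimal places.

0.5445

Observed agreement pₒ = trace/N = 2490/3859 = 0.64524
Expected agreement pₑ = Σ (rowᵢ·colᵢ)/N² = (1052·1147 + 559·582 + 882·745 + 366·444 + 1000·941)/3859² = 0.22110
κ = (pₒ − pₑ)/(1 − pₑ) = (0.64524 − 0.22110)/(1 − 0.22110) = 0.5445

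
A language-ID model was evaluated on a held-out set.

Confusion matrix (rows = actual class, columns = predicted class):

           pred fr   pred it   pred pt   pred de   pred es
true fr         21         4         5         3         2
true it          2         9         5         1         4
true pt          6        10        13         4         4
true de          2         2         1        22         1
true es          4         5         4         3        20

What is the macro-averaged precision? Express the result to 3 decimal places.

Per-class precision (TP/(TP+FP)):
  fr: TP=21, FP=2+6+2+4=14 → 21/35 = 0.6000
  it: TP=9, FP=4+10+2+5=21 → 9/30 = 0.3000
  pt: TP=13, FP=5+5+1+4=15 → 13/28 = 0.4643
  de: TP=22, FP=3+1+4+3=11 → 22/33 = 0.6667
  es: TP=20, FP=2+4+4+1=11 → 20/31 = 0.6452
Macro-precision = mean = (0.6000 + 0.3000 + 0.4643 + 0.6667 + 0.6452) / 5 = 0.535

0.535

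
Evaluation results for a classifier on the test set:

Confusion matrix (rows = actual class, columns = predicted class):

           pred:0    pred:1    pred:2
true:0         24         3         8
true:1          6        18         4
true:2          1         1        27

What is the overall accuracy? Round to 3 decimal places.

0.750

Accuracy = trace / total = (24+18+27=69) / 92 = 69/92 = 0.750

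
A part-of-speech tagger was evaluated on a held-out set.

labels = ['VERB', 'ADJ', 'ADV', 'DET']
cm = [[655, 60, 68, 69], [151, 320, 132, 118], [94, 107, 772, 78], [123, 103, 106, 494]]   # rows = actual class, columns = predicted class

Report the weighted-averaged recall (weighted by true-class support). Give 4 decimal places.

0.6496

Per-class recall (TP/(TP+FN)):
  VERB: TP=655, FN=60+68+69=197 → 655/852 = 0.76878
  ADJ: TP=320, FN=151+132+118=401 → 320/721 = 0.44383
  ADV: TP=772, FN=94+107+78=279 → 772/1051 = 0.73454
  DET: TP=494, FN=123+103+106=332 → 494/826 = 0.59806
Weighted-recall = Σ (supportᵢ/N)·recallᵢ with N=3450: (852/3450)·0.76878 + (721/3450)·0.44383 + (1051/3450)·0.73454 + (826/3450)·0.59806 = 0.6496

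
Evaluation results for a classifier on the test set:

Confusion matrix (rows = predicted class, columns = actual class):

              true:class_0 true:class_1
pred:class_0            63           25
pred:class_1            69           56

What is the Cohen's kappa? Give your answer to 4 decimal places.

0.1526

Observed agreement pₒ = trace/N = 119/213 = 0.55869
Expected agreement pₑ = Σ (rowᵢ·colᵢ)/N² = (132·88 + 81·125)/213² = 0.47920
κ = (pₒ − pₑ)/(1 − pₑ) = (0.55869 − 0.47920)/(1 − 0.47920) = 0.1526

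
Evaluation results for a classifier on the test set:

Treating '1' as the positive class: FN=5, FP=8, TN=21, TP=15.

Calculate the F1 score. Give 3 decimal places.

0.698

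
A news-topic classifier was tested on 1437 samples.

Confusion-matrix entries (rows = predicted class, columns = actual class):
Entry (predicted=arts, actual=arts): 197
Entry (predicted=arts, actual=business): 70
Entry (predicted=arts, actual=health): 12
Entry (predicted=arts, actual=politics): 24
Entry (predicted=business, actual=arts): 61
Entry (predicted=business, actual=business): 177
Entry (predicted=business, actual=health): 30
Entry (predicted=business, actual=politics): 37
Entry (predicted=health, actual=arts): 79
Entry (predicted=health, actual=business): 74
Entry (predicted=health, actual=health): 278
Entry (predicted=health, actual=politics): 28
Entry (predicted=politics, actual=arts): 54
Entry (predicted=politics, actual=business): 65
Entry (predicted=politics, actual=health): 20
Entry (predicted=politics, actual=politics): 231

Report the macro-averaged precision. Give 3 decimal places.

Per-class precision (TP/(TP+FP)):
  arts: TP=197, FP=70+12+24=106 → 197/303 = 0.6502
  business: TP=177, FP=61+30+37=128 → 177/305 = 0.5803
  health: TP=278, FP=79+74+28=181 → 278/459 = 0.6057
  politics: TP=231, FP=54+65+20=139 → 231/370 = 0.6243
Macro-precision = mean = (0.6502 + 0.5803 + 0.6057 + 0.6243) / 4 = 0.615

0.615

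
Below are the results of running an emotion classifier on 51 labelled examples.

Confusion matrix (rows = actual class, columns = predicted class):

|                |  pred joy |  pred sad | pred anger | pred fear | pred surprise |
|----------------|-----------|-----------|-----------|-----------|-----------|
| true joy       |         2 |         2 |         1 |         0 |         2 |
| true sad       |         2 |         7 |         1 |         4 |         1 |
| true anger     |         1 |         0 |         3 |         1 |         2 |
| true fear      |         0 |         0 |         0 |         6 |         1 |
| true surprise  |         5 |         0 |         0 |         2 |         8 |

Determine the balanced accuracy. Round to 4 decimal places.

0.5143

Balanced accuracy = mean of per-class recall.
  joy: recall = 2/7 = 0.28571
  sad: recall = 7/15 = 0.46667
  anger: recall = 3/7 = 0.42857
  fear: recall = 6/7 = 0.85714
  surprise: recall = 8/15 = 0.53333
Mean = (0.28571 + 0.46667 + 0.42857 + 0.85714 + 0.53333) / 5 = 0.5143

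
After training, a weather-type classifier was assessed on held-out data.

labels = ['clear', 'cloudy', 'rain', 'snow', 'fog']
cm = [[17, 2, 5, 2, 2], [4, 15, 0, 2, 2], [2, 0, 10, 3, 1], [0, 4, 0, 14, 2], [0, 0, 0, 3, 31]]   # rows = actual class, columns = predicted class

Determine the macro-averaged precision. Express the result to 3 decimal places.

Per-class precision (TP/(TP+FP)):
  clear: TP=17, FP=4+2+0+0=6 → 17/23 = 0.7391
  cloudy: TP=15, FP=2+0+4+0=6 → 15/21 = 0.7143
  rain: TP=10, FP=5+0+0+0=5 → 10/15 = 0.6667
  snow: TP=14, FP=2+2+3+3=10 → 14/24 = 0.5833
  fog: TP=31, FP=2+2+1+2=7 → 31/38 = 0.8158
Macro-precision = mean = (0.7391 + 0.7143 + 0.6667 + 0.5833 + 0.8158) / 5 = 0.704

0.704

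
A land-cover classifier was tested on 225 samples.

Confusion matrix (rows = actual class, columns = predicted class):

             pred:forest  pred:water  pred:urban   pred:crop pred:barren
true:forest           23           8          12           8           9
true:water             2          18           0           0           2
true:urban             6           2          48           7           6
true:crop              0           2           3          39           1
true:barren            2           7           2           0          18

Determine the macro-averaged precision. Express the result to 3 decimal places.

0.629

Per-class precision (TP/(TP+FP)):
  forest: TP=23, FP=2+6+0+2=10 → 23/33 = 0.6970
  water: TP=18, FP=8+2+2+7=19 → 18/37 = 0.4865
  urban: TP=48, FP=12+0+3+2=17 → 48/65 = 0.7385
  crop: TP=39, FP=8+0+7+0=15 → 39/54 = 0.7222
  barren: TP=18, FP=9+2+6+1=18 → 18/36 = 0.5000
Macro-precision = mean = (0.6970 + 0.4865 + 0.7385 + 0.7222 + 0.5000) / 5 = 0.629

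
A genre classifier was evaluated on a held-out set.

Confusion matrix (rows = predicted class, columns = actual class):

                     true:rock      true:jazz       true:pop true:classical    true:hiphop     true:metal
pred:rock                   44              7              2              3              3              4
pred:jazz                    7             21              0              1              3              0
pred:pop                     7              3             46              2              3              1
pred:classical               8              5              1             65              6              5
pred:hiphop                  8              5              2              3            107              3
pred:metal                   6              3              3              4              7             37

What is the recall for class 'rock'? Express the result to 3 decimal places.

0.550

Take TP from the diagonal, FP from the rest of the 'rock' prediction marginal, FN from the rest of the 'rock' actual marginal.
recall = TP/(TP+FN).
rock: TP=44, FN=7+7+8+8+6=36 → 44/80 = 0.5500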